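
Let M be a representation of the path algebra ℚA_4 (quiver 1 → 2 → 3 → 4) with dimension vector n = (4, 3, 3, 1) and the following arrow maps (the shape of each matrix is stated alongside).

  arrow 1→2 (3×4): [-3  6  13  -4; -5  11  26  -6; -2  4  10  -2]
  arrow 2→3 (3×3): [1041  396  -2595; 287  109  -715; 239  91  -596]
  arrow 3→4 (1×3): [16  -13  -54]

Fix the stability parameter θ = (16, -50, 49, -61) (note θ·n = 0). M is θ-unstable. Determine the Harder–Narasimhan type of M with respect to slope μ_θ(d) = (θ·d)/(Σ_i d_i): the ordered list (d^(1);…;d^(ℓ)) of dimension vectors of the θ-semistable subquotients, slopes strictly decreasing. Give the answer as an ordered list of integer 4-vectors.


Via rank(M_{q-1}∘⋯∘M_p): M ≅ I[1,1], I[1,3]^2, I[1,4].
μ_θ-semistable layers: μ^(1)=49; μ^(2)=16; μ^(3)=-6; μ^(4)=-17

((0, 0, 2, 0); (1, 0, 0, 0); (0, 0, 1, 1); (3, 3, 0, 0))


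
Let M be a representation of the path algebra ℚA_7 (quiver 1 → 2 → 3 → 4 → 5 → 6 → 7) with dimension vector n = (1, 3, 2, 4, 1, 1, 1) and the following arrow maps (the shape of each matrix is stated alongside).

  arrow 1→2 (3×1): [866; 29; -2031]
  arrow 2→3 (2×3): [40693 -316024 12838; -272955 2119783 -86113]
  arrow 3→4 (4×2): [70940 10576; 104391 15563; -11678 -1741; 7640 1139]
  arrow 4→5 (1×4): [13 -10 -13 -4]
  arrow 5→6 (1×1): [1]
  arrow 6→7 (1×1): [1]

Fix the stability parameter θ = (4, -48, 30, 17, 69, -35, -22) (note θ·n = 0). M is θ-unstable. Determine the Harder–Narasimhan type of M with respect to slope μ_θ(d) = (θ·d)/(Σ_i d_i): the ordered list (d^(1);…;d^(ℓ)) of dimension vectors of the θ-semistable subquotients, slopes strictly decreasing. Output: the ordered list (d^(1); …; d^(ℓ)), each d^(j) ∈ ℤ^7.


Barcode: M ≅ I[1,7], I[2,2], I[2,4], I[4,4]^2. HN layers by μ_θ (5 steps, strictly decreasing):
  μ^(1)=47/2; μ^(2)=17; μ^(3)=59/5; μ^(4)=-22; μ^(5)=-48

((0, 0, 1, 1, 0, 0, 0); (0, 0, 0, 2, 0, 0, 0); (0, 0, 1, 1, 1, 1, 1); (1, 1, 0, 0, 0, 0, 0); (0, 2, 0, 0, 0, 0, 0))


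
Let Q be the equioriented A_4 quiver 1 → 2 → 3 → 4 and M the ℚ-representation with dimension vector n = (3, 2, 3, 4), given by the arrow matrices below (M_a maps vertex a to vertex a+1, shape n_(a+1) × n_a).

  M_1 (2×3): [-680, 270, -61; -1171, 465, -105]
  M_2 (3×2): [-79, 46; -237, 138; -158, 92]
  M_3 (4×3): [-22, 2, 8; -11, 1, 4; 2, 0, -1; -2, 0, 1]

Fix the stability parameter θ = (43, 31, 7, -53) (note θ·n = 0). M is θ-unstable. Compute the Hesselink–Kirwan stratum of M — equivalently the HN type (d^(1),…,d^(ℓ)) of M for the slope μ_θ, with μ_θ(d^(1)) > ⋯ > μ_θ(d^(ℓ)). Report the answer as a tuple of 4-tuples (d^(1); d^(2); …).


Barcode: M ≅ I[1,1], I[1,2], I[1,3], I[3,4]^2, I[4,4]^2. HN layers by μ_θ (5 steps, strictly decreasing):
  μ^(1)=43; μ^(2)=37; μ^(3)=27; μ^(4)=-23; μ^(5)=-53

((1, 0, 0, 0); (1, 1, 0, 0); (1, 1, 1, 0); (0, 0, 2, 2); (0, 0, 0, 2))


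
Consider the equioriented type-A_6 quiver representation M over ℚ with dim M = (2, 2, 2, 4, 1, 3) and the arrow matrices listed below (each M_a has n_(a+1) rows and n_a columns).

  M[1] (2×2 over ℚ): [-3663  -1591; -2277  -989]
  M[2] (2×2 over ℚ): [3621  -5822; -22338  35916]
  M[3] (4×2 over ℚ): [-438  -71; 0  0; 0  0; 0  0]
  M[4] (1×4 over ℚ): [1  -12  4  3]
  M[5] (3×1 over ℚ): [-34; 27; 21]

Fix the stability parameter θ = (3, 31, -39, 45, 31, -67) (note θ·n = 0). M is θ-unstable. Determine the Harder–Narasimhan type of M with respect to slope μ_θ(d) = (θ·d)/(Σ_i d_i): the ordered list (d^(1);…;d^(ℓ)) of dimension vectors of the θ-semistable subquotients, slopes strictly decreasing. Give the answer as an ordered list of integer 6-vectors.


Interval decomposition of M: I[1,1], I[1,3], I[2,2], I[3,6], I[4,4]^3, I[6,6]^2.
HN type (ℓ=6): μ^(1)=45; μ^(2)=31; μ^(3)=3; μ^(4)=-5/3; μ^(5)=-39; μ^(6)=-67

((0, 0, 0, 3, 0, 0); (0, 1, 0, 0, 0, 0); (1, 0, 0, 1, 1, 1); (1, 1, 1, 0, 0, 0); (0, 0, 1, 0, 0, 0); (0, 0, 0, 0, 0, 2))


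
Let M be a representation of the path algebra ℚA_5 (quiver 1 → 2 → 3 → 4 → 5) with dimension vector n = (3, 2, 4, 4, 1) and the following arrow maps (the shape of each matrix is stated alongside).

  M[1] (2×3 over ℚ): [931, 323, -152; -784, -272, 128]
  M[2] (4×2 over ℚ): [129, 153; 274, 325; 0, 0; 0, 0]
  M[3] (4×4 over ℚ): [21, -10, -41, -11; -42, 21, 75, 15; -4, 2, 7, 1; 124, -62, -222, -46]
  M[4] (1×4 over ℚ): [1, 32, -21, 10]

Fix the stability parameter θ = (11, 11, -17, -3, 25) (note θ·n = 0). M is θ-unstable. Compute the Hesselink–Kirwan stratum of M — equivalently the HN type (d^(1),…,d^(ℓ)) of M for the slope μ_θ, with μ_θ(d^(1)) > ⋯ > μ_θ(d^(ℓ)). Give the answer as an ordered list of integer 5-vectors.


Barcode: M ≅ I[1,1]^2, I[1,5], I[2,4], I[3,3], I[3,4], I[4,4]. HN layers by μ_θ (5 steps, strictly decreasing):
  μ^(1)=25; μ^(2)=11; μ^(3)=1/2; μ^(4)=-3; μ^(5)=-17

((0, 0, 0, 0, 1); (2, 0, 0, 0, 0); (1, 1, 1, 1, 0); (0, 1, 1, 3, 0); (0, 0, 2, 0, 0))


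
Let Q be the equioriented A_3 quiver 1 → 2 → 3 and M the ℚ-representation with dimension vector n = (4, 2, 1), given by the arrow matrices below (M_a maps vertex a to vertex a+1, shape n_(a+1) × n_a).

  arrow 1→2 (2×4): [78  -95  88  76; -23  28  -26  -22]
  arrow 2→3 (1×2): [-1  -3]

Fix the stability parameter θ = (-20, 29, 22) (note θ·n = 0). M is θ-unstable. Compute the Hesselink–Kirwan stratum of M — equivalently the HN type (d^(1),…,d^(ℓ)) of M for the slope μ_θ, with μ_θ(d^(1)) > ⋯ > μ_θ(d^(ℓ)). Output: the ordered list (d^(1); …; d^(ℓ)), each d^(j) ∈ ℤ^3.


Via rank(M_{q-1}∘⋯∘M_p): M ≅ I[1,1]^2, I[1,2], I[1,3].
μ_θ-semistable layers: μ^(1)=29; μ^(2)=51/2; μ^(3)=-20

((0, 1, 0); (0, 1, 1); (4, 0, 0))


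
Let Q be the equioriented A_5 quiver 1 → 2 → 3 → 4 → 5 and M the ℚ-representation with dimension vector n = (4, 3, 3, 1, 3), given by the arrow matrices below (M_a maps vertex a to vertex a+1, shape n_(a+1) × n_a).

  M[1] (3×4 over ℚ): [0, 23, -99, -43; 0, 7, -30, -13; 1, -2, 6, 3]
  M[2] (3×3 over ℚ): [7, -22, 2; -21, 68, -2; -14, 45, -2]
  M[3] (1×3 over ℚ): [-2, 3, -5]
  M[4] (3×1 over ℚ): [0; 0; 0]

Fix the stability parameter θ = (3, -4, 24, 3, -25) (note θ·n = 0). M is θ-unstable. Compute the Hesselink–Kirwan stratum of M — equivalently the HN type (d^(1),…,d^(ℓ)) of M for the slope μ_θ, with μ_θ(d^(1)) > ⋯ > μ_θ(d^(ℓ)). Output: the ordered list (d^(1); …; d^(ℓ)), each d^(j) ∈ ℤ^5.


Barcode: M ≅ I[1,1], I[1,2], I[1,3], I[1,4], I[3,3], I[5,5]^3. HN layers by μ_θ (5 steps, strictly decreasing):
  μ^(1)=24; μ^(2)=27/2; μ^(3)=3; μ^(4)=-1/2; μ^(5)=-25

((0, 0, 2, 0, 0); (0, 0, 1, 1, 0); (1, 0, 0, 0, 0); (3, 3, 0, 0, 0); (0, 0, 0, 0, 3))


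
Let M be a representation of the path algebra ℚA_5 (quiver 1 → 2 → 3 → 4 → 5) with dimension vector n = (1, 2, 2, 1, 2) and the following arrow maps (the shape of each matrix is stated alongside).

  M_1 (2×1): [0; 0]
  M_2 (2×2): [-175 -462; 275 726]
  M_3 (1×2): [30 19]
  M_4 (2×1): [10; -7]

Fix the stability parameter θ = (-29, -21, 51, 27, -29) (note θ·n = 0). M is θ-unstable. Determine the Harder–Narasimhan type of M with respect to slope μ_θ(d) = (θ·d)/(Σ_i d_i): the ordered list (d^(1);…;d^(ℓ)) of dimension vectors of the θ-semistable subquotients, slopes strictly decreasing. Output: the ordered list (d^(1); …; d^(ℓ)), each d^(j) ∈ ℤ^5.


Via rank(M_{q-1}∘⋯∘M_p): M ≅ I[1,1], I[2,2], I[2,5], I[3,3], I[5,5].
μ_θ-semistable layers: μ^(1)=51; μ^(2)=49/3; μ^(3)=-21; μ^(4)=-29

((0, 0, 1, 0, 0); (0, 0, 1, 1, 1); (0, 2, 0, 0, 0); (1, 0, 0, 0, 1))


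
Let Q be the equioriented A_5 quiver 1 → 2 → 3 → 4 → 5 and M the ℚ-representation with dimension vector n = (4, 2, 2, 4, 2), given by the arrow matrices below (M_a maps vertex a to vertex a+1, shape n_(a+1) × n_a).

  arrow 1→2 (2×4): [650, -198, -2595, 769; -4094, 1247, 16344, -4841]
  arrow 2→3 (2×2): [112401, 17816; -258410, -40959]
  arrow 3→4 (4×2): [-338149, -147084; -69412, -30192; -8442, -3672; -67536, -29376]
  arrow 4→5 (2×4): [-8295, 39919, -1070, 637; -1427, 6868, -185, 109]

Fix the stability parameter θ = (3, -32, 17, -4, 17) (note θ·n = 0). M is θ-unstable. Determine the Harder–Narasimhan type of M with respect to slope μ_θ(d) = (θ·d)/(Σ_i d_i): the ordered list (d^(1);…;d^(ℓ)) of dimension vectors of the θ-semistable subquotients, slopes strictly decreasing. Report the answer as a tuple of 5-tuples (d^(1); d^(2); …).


Interval decomposition of M: I[1,1]^2, I[1,3], I[1,5], I[4,4]^2, I[4,5].
HN type (ℓ=5): μ^(1)=17; μ^(2)=13/2; μ^(3)=3; μ^(4)=-4; μ^(5)=-29/2

((0, 0, 1, 0, 2); (0, 0, 1, 1, 0); (2, 0, 0, 0, 0); (0, 0, 0, 3, 0); (2, 2, 0, 0, 0))


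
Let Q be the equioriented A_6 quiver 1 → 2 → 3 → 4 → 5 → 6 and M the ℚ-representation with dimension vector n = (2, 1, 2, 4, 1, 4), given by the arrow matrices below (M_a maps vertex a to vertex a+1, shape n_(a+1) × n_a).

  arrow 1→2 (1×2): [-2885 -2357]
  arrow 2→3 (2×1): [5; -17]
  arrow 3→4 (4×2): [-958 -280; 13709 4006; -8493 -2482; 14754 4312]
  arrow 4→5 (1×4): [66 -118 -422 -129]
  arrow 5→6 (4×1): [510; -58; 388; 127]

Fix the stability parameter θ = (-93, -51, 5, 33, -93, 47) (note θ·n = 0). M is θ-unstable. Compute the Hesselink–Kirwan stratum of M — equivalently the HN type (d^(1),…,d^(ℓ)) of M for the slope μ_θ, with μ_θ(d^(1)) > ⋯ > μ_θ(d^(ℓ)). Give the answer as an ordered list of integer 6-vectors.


Barcode: M ≅ I[1,1], I[1,6], I[3,4], I[4,4]^2, I[6,6]^3. HN layers by μ_θ (6 steps, strictly decreasing):
  μ^(1)=47; μ^(2)=33; μ^(3)=5; μ^(4)=-55/3; μ^(5)=-51; μ^(6)=-93

((0, 0, 0, 0, 0, 4); (0, 0, 0, 3, 0, 0); (0, 0, 1, 0, 0, 0); (0, 0, 1, 1, 1, 0); (0, 1, 0, 0, 0, 0); (2, 0, 0, 0, 0, 0))


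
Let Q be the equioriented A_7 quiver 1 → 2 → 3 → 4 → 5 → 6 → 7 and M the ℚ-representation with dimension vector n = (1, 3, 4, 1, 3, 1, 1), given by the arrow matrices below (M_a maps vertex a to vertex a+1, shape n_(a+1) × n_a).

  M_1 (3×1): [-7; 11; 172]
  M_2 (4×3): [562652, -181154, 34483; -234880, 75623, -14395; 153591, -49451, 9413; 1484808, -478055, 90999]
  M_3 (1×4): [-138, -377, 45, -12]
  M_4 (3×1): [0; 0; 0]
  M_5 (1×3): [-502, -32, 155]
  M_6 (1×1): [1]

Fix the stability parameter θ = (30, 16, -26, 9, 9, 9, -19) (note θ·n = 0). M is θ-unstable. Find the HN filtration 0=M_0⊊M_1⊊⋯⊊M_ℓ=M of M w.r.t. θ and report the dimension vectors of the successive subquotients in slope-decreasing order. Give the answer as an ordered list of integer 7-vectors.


Barcode: M ≅ I[1,4], I[2,3]^2, I[3,3], I[5,5]^2, I[5,7]. HN layers by μ_θ (5 steps, strictly decreasing):
  μ^(1)=9; μ^(2)=20/3; μ^(3)=-1/3; μ^(4)=-5; μ^(5)=-26

((0, 0, 0, 1, 2, 0, 0); (1, 1, 1, 0, 0, 0, 0); (0, 0, 0, 0, 1, 1, 1); (0, 2, 2, 0, 0, 0, 0); (0, 0, 1, 0, 0, 0, 0))


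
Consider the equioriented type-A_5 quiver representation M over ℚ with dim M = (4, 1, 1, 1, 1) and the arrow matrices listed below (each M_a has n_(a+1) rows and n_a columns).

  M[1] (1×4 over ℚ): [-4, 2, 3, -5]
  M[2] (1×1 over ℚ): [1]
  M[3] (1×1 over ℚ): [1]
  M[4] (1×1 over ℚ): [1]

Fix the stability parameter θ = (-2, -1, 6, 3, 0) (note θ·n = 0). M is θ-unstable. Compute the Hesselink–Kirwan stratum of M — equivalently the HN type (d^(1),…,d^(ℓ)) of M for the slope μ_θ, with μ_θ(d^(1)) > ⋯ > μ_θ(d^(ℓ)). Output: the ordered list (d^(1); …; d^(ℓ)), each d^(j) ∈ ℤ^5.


Via rank(M_{q-1}∘⋯∘M_p): M ≅ I[1,1]^3, I[1,5].
μ_θ-semistable layers: μ^(1)=3; μ^(2)=-1; μ^(3)=-2

((0, 0, 1, 1, 1); (0, 1, 0, 0, 0); (4, 0, 0, 0, 0))


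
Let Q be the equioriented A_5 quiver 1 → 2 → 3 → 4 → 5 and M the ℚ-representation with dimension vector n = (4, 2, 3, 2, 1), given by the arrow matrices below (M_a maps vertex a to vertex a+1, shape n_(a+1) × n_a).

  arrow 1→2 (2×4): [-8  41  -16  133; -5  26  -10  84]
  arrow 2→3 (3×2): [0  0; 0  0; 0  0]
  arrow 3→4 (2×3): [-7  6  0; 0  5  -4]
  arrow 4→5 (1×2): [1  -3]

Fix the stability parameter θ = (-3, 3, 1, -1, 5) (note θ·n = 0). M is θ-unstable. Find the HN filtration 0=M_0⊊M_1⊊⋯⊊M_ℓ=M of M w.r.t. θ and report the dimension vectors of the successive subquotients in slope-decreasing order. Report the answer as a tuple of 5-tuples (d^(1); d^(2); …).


Via rank(M_{q-1}∘⋯∘M_p): M ≅ I[1,1]^2, I[1,2]^2, I[3,3], I[3,4], I[3,5].
μ_θ-semistable layers: μ^(1)=5; μ^(2)=3; μ^(3)=1; μ^(4)=0; μ^(5)=-3

((0, 0, 0, 0, 1); (0, 2, 0, 0, 0); (0, 0, 1, 0, 0); (0, 0, 2, 2, 0); (4, 0, 0, 0, 0))


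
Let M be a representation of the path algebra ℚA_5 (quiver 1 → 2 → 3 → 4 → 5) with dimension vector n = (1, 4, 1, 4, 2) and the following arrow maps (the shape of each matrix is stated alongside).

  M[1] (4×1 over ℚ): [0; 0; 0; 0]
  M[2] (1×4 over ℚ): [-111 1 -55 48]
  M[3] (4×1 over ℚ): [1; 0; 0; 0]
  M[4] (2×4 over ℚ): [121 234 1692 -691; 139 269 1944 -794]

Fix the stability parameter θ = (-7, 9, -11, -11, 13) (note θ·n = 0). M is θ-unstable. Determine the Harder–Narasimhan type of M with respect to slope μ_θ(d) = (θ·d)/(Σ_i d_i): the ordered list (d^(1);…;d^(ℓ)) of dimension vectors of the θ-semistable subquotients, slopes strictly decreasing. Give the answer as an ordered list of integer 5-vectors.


Via rank(M_{q-1}∘⋯∘M_p): M ≅ I[1,1], I[2,2]^3, I[2,5], I[4,4]^2, I[4,5].
μ_θ-semistable layers: μ^(1)=13; μ^(2)=9; μ^(3)=-13/3; μ^(4)=-7; μ^(5)=-11

((0, 0, 0, 0, 2); (0, 3, 0, 0, 0); (0, 1, 1, 1, 0); (1, 0, 0, 0, 0); (0, 0, 0, 3, 0))


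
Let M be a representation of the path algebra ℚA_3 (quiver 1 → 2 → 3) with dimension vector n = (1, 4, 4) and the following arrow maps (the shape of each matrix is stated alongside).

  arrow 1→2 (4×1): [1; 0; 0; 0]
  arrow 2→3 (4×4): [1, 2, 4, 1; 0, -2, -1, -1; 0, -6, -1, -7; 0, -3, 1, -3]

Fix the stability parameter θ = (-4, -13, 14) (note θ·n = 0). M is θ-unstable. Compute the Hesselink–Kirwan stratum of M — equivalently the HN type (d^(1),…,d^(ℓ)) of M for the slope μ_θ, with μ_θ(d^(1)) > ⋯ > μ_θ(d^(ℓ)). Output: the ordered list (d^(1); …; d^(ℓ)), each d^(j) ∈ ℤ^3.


Via rank(M_{q-1}∘⋯∘M_p): M ≅ I[1,3], I[2,3]^3.
μ_θ-semistable layers: μ^(1)=14; μ^(2)=-17/2; μ^(3)=-13

((0, 0, 4); (1, 1, 0); (0, 3, 0))


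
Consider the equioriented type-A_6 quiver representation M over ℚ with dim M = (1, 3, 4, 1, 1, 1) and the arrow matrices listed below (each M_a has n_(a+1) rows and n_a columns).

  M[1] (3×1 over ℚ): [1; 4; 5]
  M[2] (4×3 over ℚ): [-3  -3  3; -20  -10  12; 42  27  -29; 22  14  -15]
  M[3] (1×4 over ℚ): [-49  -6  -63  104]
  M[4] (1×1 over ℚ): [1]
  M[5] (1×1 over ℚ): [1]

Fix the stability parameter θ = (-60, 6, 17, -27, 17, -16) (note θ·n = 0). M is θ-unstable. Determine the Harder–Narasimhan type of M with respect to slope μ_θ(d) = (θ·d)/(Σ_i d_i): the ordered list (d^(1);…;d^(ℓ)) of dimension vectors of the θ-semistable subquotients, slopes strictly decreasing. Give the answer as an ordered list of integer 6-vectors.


Interval decomposition of M: I[1,6], I[2,3]^2, I[3,3].
HN type (ℓ=5): μ^(1)=17; μ^(2)=6; μ^(3)=1/2; μ^(4)=-4/3; μ^(5)=-60

((0, 0, 3, 0, 0, 0); (0, 2, 0, 0, 0, 0); (0, 0, 0, 0, 1, 1); (0, 1, 1, 1, 0, 0); (1, 0, 0, 0, 0, 0))


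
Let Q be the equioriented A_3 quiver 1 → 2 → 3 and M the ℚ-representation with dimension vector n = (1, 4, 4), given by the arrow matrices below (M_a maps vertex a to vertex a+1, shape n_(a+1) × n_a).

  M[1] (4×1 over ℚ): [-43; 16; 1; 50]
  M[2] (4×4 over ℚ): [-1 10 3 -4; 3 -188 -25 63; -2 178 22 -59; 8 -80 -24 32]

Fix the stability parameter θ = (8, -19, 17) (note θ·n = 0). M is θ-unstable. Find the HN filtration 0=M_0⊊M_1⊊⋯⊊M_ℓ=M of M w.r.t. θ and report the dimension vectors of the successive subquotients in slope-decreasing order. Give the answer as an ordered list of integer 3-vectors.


Interval decomposition of M: I[1,3], I[2,2]^2, I[2,3], I[3,3]^2.
HN type (ℓ=3): μ^(1)=17; μ^(2)=-11/2; μ^(3)=-19

((0, 0, 4); (1, 1, 0); (0, 3, 0))


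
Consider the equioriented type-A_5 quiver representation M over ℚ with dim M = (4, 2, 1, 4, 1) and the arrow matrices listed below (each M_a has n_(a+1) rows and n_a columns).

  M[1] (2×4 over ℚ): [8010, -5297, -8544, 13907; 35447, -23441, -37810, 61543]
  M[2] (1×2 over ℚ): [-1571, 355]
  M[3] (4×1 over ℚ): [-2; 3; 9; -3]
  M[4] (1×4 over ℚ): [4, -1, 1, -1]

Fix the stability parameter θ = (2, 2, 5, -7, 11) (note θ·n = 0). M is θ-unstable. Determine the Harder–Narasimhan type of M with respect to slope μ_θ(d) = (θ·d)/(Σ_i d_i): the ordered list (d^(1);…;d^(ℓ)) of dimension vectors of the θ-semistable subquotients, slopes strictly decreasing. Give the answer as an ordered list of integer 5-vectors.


Via rank(M_{q-1}∘⋯∘M_p): M ≅ I[1,1]^2, I[1,2], I[1,5], I[4,4]^3.
μ_θ-semistable layers: μ^(1)=11; μ^(2)=2; μ^(3)=1/2; μ^(4)=-7

((0, 0, 0, 0, 1); (3, 1, 0, 0, 0); (1, 1, 1, 1, 0); (0, 0, 0, 3, 0))


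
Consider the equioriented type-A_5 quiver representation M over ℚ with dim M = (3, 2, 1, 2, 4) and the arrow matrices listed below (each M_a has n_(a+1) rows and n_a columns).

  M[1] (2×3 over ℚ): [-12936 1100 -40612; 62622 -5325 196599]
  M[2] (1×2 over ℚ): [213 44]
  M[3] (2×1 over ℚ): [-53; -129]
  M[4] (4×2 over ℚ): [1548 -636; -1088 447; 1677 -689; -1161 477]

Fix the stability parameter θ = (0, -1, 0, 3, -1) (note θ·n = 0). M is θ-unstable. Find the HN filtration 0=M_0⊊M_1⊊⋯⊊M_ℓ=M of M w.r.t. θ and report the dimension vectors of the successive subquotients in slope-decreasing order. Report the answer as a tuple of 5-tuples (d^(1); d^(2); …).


Barcode: M ≅ I[1,1]^2, I[1,2], I[2,5], I[4,5], I[5,5]^2. HN layers by μ_θ (4 steps, strictly decreasing):
  μ^(1)=1; μ^(2)=0; μ^(3)=-1/2; μ^(4)=-1

((0, 0, 0, 2, 2); (2, 0, 1, 0, 0); (1, 1, 0, 0, 0); (0, 1, 0, 0, 2))


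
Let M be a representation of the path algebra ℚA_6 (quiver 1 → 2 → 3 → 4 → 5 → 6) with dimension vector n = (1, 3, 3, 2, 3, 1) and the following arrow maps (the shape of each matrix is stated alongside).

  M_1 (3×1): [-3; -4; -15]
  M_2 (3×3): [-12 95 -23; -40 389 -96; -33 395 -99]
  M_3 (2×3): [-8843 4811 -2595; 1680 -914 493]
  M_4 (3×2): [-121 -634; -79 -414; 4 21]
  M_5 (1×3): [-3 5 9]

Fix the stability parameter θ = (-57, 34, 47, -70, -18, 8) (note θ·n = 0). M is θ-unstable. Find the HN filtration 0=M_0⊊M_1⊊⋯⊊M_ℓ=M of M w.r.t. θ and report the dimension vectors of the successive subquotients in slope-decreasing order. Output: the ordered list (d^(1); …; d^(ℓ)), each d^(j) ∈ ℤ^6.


Via rank(M_{q-1}∘⋯∘M_p): M ≅ I[1,5], I[2,3], I[2,6], I[5,5].
μ_θ-semistable layers: μ^(1)=47; μ^(2)=34; μ^(3)=8; μ^(4)=-7/4; μ^(5)=-18; μ^(6)=-57

((0, 0, 1, 0, 0, 0); (0, 1, 0, 0, 0, 0); (0, 0, 0, 0, 0, 1); (0, 2, 2, 2, 2, 0); (0, 0, 0, 0, 1, 0); (1, 0, 0, 0, 0, 0))


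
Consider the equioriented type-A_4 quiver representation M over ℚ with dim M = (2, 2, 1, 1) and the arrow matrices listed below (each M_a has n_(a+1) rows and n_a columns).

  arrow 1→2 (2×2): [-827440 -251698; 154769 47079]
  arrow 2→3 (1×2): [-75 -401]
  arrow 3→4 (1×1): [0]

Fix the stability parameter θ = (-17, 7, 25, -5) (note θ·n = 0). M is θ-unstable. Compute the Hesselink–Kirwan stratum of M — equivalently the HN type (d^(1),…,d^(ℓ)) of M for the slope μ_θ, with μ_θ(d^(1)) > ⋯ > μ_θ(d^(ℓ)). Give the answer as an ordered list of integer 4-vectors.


Barcode: M ≅ I[1,2], I[1,3], I[4,4]. HN layers by μ_θ (4 steps, strictly decreasing):
  μ^(1)=25; μ^(2)=7; μ^(3)=-5; μ^(4)=-17

((0, 0, 1, 0); (0, 2, 0, 0); (0, 0, 0, 1); (2, 0, 0, 0))


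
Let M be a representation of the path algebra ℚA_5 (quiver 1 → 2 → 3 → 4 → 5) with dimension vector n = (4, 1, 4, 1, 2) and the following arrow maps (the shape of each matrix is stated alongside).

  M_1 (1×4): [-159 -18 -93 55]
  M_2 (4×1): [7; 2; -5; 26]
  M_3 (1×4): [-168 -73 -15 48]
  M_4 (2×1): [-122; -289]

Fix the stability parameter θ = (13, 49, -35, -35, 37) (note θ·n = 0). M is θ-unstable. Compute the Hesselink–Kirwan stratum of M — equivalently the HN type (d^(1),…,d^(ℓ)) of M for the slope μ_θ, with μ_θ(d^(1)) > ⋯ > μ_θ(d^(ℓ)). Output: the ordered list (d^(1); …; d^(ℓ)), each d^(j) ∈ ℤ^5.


Via rank(M_{q-1}∘⋯∘M_p): M ≅ I[1,1]^3, I[1,5], I[3,3]^3, I[5,5].
μ_θ-semistable layers: μ^(1)=37; μ^(2)=13; μ^(3)=-2; μ^(4)=-35

((0, 0, 0, 0, 2); (3, 0, 0, 0, 0); (1, 1, 1, 1, 0); (0, 0, 3, 0, 0))


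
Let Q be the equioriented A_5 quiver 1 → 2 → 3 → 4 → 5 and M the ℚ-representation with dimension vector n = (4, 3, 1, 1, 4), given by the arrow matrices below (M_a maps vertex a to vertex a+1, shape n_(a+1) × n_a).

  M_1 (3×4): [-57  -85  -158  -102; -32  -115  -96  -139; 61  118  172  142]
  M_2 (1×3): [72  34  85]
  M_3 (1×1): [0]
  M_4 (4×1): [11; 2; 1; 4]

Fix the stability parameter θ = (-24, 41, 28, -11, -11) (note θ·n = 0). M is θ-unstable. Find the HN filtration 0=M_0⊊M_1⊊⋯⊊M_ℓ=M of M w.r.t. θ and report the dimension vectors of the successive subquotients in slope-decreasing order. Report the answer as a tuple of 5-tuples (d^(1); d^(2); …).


Interval decomposition of M: I[1,1], I[1,2]^2, I[1,3], I[4,5], I[5,5]^3.
HN type (ℓ=4): μ^(1)=41; μ^(2)=69/2; μ^(3)=-11; μ^(4)=-24

((0, 2, 0, 0, 0); (0, 1, 1, 0, 0); (0, 0, 0, 1, 4); (4, 0, 0, 0, 0))


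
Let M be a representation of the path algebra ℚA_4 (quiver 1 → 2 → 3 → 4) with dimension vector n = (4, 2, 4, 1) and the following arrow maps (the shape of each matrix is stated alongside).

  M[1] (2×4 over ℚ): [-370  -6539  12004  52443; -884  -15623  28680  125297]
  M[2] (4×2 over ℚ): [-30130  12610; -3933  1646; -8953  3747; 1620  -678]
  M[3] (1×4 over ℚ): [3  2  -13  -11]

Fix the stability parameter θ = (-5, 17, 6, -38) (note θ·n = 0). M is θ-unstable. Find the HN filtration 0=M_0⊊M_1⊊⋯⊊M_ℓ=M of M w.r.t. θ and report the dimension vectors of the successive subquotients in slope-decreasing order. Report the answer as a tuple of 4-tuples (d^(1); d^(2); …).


Via rank(M_{q-1}∘⋯∘M_p): M ≅ I[1,1]^2, I[1,3], I[1,4], I[3,3]^2.
μ_θ-semistable layers: μ^(1)=23/2; μ^(2)=6; μ^(3)=-5

((0, 1, 1, 0); (0, 0, 2, 0); (4, 1, 1, 1))


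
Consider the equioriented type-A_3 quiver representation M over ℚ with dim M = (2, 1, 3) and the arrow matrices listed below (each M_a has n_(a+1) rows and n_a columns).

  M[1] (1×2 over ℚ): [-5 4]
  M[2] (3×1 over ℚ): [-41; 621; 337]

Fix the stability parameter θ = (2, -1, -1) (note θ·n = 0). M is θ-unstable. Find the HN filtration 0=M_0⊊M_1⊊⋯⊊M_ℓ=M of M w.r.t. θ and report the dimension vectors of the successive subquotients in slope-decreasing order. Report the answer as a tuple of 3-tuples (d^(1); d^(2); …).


Interval decomposition of M: I[1,1], I[1,3], I[3,3]^2.
HN type (ℓ=3): μ^(1)=2; μ^(2)=0; μ^(3)=-1

((1, 0, 0); (1, 1, 1); (0, 0, 2))


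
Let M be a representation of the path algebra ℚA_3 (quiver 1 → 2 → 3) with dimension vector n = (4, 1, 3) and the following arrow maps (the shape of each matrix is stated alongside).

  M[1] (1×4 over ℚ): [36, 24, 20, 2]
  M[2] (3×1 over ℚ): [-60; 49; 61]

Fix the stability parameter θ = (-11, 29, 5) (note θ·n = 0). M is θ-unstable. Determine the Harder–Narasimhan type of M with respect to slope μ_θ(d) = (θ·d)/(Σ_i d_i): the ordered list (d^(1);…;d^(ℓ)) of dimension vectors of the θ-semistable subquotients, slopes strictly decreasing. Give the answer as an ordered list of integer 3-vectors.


Barcode: M ≅ I[1,1]^3, I[1,3], I[3,3]^2. HN layers by μ_θ (3 steps, strictly decreasing):
  μ^(1)=17; μ^(2)=5; μ^(3)=-11

((0, 1, 1); (0, 0, 2); (4, 0, 0))


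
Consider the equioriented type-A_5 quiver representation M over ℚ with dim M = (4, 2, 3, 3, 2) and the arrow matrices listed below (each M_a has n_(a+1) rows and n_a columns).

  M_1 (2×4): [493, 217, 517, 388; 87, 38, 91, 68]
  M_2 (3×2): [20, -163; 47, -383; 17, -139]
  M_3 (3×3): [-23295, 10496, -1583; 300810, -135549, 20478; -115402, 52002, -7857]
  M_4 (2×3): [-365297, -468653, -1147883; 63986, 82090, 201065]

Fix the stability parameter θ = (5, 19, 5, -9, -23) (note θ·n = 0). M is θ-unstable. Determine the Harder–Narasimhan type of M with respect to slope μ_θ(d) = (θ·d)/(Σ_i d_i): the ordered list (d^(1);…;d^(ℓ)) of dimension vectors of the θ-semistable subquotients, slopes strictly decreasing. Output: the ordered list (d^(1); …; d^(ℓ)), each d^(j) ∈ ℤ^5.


Barcode: M ≅ I[1,1]^2, I[1,5]^2, I[3,4]. HN layers by μ_θ (3 steps, strictly decreasing):
  μ^(1)=5; μ^(2)=-3/5; μ^(3)=-2

((2, 0, 0, 0, 0); (2, 2, 2, 2, 2); (0, 0, 1, 1, 0))


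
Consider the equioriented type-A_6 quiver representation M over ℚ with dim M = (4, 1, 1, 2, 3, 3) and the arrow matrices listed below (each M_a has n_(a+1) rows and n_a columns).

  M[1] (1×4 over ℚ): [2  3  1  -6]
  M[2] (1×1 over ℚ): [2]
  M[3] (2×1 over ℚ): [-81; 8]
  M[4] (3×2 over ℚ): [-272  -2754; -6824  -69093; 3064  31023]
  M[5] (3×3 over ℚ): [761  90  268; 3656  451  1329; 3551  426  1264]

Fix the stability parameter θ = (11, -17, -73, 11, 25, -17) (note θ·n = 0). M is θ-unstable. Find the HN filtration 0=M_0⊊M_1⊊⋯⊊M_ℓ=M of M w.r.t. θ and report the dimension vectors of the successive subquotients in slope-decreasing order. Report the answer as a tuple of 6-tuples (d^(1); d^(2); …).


Barcode: M ≅ I[1,1]^3, I[1,4], I[4,5], I[5,6]^2, I[6,6]. HN layers by μ_θ (5 steps, strictly decreasing):
  μ^(1)=25; μ^(2)=11; μ^(3)=4; μ^(4)=-17; μ^(5)=-79/3

((0, 0, 0, 0, 1, 0); (3, 0, 0, 2, 0, 0); (0, 0, 0, 0, 2, 2); (0, 0, 0, 0, 0, 1); (1, 1, 1, 0, 0, 0))


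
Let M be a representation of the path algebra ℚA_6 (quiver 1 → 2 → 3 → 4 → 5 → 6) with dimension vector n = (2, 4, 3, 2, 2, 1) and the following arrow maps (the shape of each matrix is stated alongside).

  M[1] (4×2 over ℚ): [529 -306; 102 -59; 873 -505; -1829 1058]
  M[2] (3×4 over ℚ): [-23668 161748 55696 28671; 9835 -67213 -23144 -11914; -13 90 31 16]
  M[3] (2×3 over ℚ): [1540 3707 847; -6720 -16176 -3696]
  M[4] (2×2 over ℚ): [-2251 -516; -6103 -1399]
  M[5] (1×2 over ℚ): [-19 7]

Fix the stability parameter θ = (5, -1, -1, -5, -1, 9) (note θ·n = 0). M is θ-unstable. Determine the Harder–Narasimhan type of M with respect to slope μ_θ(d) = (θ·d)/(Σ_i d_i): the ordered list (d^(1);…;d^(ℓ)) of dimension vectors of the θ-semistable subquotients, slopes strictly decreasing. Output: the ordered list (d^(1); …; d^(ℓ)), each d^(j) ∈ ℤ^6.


Interval decomposition of M: I[1,3], I[1,5], I[2,2], I[2,3], I[4,6].
HN type (ℓ=5): μ^(1)=9; μ^(2)=1; μ^(3)=-3/5; μ^(4)=-1; μ^(5)=-5

((0, 0, 0, 0, 0, 1); (1, 1, 1, 0, 0, 0); (1, 1, 1, 1, 1, 0); (0, 2, 1, 0, 1, 0); (0, 0, 0, 1, 0, 0))


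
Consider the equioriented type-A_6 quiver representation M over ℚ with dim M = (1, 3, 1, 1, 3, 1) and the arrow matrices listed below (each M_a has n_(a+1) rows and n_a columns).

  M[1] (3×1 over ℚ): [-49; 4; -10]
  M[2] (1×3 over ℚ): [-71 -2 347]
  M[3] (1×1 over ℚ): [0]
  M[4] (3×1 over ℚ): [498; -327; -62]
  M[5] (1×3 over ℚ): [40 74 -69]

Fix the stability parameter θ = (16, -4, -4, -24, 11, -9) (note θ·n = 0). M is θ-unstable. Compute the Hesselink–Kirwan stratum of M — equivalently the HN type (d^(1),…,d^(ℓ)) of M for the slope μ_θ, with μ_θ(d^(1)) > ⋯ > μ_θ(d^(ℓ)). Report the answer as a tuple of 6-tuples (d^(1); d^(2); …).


Barcode: M ≅ I[1,3], I[2,2]^2, I[4,5], I[5,5], I[5,6]. HN layers by μ_θ (5 steps, strictly decreasing):
  μ^(1)=11; μ^(2)=8/3; μ^(3)=1; μ^(4)=-4; μ^(5)=-24

((0, 0, 0, 0, 2, 0); (1, 1, 1, 0, 0, 0); (0, 0, 0, 0, 1, 1); (0, 2, 0, 0, 0, 0); (0, 0, 0, 1, 0, 0))


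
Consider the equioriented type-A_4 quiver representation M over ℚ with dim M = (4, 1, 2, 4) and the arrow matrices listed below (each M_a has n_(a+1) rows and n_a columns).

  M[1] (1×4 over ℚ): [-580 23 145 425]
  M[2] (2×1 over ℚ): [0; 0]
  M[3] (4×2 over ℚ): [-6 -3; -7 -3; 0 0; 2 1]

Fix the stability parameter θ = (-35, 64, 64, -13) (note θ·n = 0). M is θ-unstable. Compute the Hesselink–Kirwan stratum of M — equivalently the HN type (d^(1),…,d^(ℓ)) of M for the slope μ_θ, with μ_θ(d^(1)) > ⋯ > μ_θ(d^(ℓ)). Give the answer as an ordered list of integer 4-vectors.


Interval decomposition of M: I[1,1]^3, I[1,2], I[3,4]^2, I[4,4]^2.
HN type (ℓ=4): μ^(1)=64; μ^(2)=51/2; μ^(3)=-13; μ^(4)=-35

((0, 1, 0, 0); (0, 0, 2, 2); (0, 0, 0, 2); (4, 0, 0, 0))


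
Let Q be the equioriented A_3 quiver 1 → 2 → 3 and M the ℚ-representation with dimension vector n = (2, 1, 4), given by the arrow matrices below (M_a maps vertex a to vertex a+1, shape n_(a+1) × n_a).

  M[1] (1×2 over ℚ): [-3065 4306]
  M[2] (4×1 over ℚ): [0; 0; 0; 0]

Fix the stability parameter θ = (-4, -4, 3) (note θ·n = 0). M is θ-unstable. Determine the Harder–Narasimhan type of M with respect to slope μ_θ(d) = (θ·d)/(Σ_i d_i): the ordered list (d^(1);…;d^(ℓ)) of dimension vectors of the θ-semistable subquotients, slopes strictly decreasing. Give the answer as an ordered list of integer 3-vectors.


Via rank(M_{q-1}∘⋯∘M_p): M ≅ I[1,1], I[1,2], I[3,3]^4.
μ_θ-semistable layers: μ^(1)=3; μ^(2)=-4

((0, 0, 4); (2, 1, 0))


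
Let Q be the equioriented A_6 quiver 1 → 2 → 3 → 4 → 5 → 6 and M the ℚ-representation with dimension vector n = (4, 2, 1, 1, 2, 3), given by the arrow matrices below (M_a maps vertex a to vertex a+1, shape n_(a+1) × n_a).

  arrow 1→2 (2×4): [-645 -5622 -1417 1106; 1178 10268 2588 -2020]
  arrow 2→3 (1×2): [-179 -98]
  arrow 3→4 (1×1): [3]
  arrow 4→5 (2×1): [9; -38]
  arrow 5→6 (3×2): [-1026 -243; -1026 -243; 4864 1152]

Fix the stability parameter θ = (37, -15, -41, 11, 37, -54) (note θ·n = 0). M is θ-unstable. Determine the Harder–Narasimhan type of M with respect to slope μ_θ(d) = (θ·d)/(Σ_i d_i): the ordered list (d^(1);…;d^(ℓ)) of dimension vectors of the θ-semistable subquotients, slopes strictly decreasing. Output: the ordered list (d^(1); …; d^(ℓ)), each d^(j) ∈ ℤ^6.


Barcode: M ≅ I[1,1]^2, I[1,2], I[1,5], I[5,6], I[6,6]^2. HN layers by μ_θ (5 steps, strictly decreasing):
  μ^(1)=37; μ^(2)=11; μ^(3)=-19/3; μ^(4)=-17/2; μ^(5)=-54

((2, 0, 0, 0, 1, 0); (1, 1, 0, 1, 0, 0); (1, 1, 1, 0, 0, 0); (0, 0, 0, 0, 1, 1); (0, 0, 0, 0, 0, 2))


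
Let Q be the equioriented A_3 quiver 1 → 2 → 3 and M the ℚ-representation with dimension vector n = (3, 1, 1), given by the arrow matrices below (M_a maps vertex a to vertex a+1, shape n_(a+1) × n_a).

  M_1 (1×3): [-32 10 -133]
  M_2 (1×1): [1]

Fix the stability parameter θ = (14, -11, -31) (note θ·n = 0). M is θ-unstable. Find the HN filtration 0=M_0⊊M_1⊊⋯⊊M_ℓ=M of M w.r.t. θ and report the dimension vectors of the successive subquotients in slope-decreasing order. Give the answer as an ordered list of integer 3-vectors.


Barcode: M ≅ I[1,1]^2, I[1,3]. HN layers by μ_θ (2 steps, strictly decreasing):
  μ^(1)=14; μ^(2)=-28/3

((2, 0, 0); (1, 1, 1))


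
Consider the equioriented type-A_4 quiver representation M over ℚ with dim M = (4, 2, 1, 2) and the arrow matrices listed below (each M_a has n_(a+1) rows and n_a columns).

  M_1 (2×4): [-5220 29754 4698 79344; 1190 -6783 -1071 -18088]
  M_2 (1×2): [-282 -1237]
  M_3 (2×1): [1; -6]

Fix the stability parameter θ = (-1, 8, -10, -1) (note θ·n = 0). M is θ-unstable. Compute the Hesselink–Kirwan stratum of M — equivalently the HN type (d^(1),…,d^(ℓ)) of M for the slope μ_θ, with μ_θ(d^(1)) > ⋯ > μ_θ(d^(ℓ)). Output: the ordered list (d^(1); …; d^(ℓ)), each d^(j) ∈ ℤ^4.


Via rank(M_{q-1}∘⋯∘M_p): M ≅ I[1,1]^3, I[1,4], I[2,2], I[4,4].
μ_θ-semistable layers: μ^(1)=8; μ^(2)=-1

((0, 1, 0, 0); (4, 1, 1, 2))


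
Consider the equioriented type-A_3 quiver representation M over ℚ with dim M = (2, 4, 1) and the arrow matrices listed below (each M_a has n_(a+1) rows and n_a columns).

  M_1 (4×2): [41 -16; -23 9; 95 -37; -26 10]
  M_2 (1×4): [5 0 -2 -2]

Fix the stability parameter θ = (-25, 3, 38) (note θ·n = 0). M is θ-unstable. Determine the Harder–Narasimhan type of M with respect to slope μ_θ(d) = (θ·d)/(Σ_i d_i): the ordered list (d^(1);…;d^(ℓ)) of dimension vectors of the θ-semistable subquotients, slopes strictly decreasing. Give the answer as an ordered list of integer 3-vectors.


Via rank(M_{q-1}∘⋯∘M_p): M ≅ I[1,2], I[1,3], I[2,2]^2.
μ_θ-semistable layers: μ^(1)=38; μ^(2)=3; μ^(3)=-25

((0, 0, 1); (0, 4, 0); (2, 0, 0))


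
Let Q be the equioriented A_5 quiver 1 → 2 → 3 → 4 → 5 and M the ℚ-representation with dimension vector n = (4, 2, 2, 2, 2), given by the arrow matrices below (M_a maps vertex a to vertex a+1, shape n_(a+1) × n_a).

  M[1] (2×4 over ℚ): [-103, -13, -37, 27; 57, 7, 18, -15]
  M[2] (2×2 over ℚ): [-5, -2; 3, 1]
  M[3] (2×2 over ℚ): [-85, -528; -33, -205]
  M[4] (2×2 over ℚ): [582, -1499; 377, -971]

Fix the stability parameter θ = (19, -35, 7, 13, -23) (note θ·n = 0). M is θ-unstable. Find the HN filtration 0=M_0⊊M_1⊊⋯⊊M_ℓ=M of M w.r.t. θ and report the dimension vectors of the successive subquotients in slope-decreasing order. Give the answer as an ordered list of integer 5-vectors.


Via rank(M_{q-1}∘⋯∘M_p): M ≅ I[1,1]^2, I[1,5]^2.
μ_θ-semistable layers: μ^(1)=19; μ^(2)=-1; μ^(3)=-8

((2, 0, 0, 0, 0); (0, 0, 2, 2, 2); (2, 2, 0, 0, 0))


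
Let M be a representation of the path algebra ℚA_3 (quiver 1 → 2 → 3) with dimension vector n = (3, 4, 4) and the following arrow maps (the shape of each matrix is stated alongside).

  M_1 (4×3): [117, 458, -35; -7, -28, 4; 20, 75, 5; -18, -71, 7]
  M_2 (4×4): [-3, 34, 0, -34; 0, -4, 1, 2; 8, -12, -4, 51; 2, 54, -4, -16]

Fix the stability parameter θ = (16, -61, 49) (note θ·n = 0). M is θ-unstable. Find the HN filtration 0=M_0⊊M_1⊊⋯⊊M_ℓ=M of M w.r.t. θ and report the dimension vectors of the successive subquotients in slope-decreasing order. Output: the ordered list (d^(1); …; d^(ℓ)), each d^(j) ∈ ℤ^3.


Interval decomposition of M: I[1,3]^3, I[2,3].
HN type (ℓ=3): μ^(1)=49; μ^(2)=-45/2; μ^(3)=-61

((0, 0, 4); (3, 3, 0); (0, 1, 0))


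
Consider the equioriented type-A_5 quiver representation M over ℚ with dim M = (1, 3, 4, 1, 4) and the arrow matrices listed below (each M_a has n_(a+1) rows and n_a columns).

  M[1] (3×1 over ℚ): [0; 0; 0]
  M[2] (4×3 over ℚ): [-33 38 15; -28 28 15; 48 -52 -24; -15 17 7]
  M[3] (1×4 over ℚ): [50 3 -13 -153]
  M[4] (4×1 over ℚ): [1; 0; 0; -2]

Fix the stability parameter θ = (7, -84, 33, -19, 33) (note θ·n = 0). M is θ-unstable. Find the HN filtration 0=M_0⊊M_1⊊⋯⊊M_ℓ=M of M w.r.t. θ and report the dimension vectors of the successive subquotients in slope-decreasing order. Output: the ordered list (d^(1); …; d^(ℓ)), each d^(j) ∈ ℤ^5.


Interval decomposition of M: I[1,1], I[2,3]^2, I[2,5], I[3,3], I[5,5]^3.
HN type (ℓ=3): μ^(1)=33; μ^(2)=7; μ^(3)=-84

((0, 0, 3, 0, 4); (1, 0, 1, 1, 0); (0, 3, 0, 0, 0))


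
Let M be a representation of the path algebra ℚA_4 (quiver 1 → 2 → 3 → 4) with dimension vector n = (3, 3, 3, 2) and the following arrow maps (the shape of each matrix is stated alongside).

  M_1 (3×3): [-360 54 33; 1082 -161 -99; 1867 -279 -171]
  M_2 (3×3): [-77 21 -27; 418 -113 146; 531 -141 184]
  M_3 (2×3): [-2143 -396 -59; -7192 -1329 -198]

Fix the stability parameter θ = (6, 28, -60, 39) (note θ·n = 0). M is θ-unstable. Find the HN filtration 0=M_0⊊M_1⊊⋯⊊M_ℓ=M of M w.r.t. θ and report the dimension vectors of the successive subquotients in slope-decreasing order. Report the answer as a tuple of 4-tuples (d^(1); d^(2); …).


Via rank(M_{q-1}∘⋯∘M_p): M ≅ I[1,3], I[1,4]^2.
μ_θ-semistable layers: μ^(1)=39; μ^(2)=-26/3

((0, 0, 0, 2); (3, 3, 3, 0))


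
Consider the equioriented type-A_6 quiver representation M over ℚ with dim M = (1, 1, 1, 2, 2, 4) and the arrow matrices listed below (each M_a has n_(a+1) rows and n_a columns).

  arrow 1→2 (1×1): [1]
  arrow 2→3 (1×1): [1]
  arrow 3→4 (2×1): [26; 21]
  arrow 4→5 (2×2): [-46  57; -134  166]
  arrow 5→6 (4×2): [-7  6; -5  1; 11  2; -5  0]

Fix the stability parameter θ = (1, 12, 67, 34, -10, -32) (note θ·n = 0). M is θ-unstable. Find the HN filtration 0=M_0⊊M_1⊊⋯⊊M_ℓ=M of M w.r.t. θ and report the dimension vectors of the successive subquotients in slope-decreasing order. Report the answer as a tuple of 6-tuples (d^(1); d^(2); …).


Via rank(M_{q-1}∘⋯∘M_p): M ≅ I[1,6], I[4,6], I[6,6]^2.
μ_θ-semistable layers: μ^(1)=59/4; μ^(2)=12; μ^(3)=1; μ^(4)=-8/3; μ^(5)=-32

((0, 0, 1, 1, 1, 1); (0, 1, 0, 0, 0, 0); (1, 0, 0, 0, 0, 0); (0, 0, 0, 1, 1, 1); (0, 0, 0, 0, 0, 2))


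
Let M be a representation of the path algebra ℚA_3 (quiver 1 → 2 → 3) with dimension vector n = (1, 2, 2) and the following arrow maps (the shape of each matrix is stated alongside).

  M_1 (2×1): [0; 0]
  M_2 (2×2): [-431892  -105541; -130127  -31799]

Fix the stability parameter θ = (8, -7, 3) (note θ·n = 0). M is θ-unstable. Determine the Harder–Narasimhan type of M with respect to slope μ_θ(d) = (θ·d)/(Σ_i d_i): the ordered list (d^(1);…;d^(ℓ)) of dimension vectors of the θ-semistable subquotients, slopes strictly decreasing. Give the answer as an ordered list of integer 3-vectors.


Via rank(M_{q-1}∘⋯∘M_p): M ≅ I[1,1], I[2,3]^2.
μ_θ-semistable layers: μ^(1)=8; μ^(2)=3; μ^(3)=-7

((1, 0, 0); (0, 0, 2); (0, 2, 0))


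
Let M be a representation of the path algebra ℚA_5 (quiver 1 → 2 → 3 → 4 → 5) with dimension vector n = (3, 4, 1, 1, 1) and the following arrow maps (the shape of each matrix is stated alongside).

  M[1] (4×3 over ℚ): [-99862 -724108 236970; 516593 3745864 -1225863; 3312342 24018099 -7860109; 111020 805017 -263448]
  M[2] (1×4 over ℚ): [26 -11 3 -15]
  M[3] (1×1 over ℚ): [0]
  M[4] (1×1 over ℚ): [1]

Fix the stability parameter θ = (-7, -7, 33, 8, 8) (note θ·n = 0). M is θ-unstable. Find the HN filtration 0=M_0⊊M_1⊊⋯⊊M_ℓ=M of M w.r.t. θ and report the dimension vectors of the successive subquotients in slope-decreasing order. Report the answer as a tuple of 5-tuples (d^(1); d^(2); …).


Barcode: M ≅ I[1,2]^2, I[1,3], I[2,2], I[4,5]. HN layers by μ_θ (3 steps, strictly decreasing):
  μ^(1)=33; μ^(2)=8; μ^(3)=-7

((0, 0, 1, 0, 0); (0, 0, 0, 1, 1); (3, 4, 0, 0, 0))


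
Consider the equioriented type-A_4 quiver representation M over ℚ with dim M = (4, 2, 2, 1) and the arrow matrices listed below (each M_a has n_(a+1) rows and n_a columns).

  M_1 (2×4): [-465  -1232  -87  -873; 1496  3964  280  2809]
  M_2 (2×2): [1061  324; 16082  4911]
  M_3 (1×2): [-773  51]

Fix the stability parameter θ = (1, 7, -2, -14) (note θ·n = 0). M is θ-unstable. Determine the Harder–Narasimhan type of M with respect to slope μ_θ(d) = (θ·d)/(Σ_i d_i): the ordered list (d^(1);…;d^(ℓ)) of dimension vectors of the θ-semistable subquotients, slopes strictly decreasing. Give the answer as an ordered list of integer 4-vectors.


Via rank(M_{q-1}∘⋯∘M_p): M ≅ I[1,1]^2, I[1,3], I[1,4].
μ_θ-semistable layers: μ^(1)=5/2; μ^(2)=1; μ^(3)=-2

((0, 1, 1, 0); (3, 0, 0, 0); (1, 1, 1, 1))


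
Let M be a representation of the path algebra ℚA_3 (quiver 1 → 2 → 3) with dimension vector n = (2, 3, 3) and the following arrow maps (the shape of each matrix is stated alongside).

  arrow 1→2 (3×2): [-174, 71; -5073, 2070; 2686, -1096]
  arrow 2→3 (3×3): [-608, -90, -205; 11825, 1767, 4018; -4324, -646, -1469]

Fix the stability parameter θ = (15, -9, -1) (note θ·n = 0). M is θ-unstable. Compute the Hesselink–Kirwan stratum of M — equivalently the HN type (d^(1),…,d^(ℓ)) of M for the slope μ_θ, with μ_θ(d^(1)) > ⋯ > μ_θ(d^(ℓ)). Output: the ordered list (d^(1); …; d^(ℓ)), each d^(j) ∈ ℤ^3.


Barcode: M ≅ I[1,2], I[1,3], I[2,3], I[3,3]. HN layers by μ_θ (4 steps, strictly decreasing):
  μ^(1)=3; μ^(2)=5/3; μ^(3)=-1; μ^(4)=-9

((1, 1, 0); (1, 1, 1); (0, 0, 2); (0, 1, 0))
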